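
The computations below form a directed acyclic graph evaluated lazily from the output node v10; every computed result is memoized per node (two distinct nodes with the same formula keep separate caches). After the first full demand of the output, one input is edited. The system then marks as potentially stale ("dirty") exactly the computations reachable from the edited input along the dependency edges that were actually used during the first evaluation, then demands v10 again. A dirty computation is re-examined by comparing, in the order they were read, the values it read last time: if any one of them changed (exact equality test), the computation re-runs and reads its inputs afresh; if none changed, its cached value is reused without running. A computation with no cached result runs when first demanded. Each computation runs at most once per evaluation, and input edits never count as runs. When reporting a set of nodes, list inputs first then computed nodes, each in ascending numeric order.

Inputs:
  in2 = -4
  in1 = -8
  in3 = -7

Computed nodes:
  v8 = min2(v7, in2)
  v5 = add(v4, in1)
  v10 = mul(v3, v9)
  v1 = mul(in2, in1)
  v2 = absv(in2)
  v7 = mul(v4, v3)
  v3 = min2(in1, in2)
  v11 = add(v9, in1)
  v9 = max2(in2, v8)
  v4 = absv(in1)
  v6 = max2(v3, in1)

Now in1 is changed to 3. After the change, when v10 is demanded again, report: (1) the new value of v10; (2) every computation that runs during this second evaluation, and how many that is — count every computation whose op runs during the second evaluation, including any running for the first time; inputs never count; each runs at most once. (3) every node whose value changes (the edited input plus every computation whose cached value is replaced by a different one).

Demanding v10 again yields 16.
6 computations run: v3, v4, v7, v8, v9, v10.
The nodes whose values change: in1, v3, v4, v7, v8, v10.

First demand of the output computes:
  v3 = min2(-8, -4) = -8
  v4 = absv(-8) = 8
  v7 = mul(8, -8) = -64
  v8 = min2(-64, -4) = -64
  v9 = max2(-4, -64) = -4
  v10 = mul(-8, -4) = 32

After the edit, cleaning proceeds:
  v3: a read changed (in1 -8->3) — executes, giving -4.
  v4: a read changed (in1 -8->3) — executes, giving 3.
  v7: a read changed (v4 8->3; v3 -8->-4) — executes, giving -12.
  v8: a read changed (v7 -64->-12) — executes, giving -12.
  v9: a read changed (v8 -64->-12) — executes, giving -4 — identical to its old value.
  v10: a read changed (v3 -8->-4) — executes, giving 16.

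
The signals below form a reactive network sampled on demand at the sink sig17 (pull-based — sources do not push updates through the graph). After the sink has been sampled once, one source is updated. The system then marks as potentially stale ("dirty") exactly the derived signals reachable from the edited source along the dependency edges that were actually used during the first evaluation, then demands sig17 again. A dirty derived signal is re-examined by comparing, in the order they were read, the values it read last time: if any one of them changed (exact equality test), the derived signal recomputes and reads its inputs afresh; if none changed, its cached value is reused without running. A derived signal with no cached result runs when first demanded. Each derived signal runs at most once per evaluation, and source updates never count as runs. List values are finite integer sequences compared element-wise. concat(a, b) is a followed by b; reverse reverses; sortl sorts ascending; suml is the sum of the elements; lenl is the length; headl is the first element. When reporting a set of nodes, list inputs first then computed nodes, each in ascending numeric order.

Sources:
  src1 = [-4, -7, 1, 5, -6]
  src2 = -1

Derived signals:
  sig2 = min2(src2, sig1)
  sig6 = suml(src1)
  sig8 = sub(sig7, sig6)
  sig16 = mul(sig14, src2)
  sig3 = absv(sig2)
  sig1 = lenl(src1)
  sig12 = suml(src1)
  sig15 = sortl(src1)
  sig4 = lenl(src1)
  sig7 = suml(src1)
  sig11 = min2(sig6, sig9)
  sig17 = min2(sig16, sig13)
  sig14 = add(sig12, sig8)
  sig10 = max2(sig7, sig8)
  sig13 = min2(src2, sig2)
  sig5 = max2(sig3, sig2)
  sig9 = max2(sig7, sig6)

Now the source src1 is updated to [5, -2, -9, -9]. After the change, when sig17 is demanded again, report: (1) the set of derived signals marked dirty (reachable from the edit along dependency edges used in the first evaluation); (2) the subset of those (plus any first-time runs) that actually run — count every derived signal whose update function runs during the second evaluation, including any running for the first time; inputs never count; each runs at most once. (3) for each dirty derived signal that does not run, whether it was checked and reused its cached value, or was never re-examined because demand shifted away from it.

Dirty set: sig1, sig2, sig6, sig7, sig8, sig12, sig13, sig14, sig16, sig17.
Run set: sig1, sig2, sig6, sig7, sig8, sig12, sig14, sig16, sig17 (9 run).
Re-examined without running (cache reused): sig13.
The important point: at sig13 every value read last time is unchanged, so the dirty flag clears without a run.

Initial pass — values computed on the first demand:
  sig1 = lenl([-4, -7, 1, 5, -6]) = 5
  sig2 = min2(-1, 5) = -1
  sig6 = suml([-4, -7, 1, 5, -6]) = -11
  sig7 = suml([-4, -7, 1, 5, -6]) = -11
  sig8 = sub(-11, -11) = 0
  sig12 = suml([-4, -7, 1, 5, -6]) = -11
  sig13 = min2(-1, -1) = -1
  sig14 = add(-11, 0) = -11
  sig16 = mul(-11, -1) = 11
  sig17 = min2(11, -1) = -1

Second demand — change propagation:
  sig1: re-runs because src1 [-4, -7, 1, 5, -6]->[5, -2, -9, -9]; new result 4.
  sig2: re-runs because sig1 5->4; new result -1 (unchanged).
  sig6: re-runs because src1 [-4, -7, 1, 5, -6]->[5, -2, -9, -9]; new result -15.
  sig7: re-runs because src1 [-4, -7, 1, 5, -6]->[5, -2, -9, -9]; new result -15.
  sig8: re-runs because sig7 -11->-15; sig6 -11->-15; new result 0 (unchanged).
  sig12: re-runs because src1 [-4, -7, 1, 5, -6]->[5, -2, -9, -9]; new result -15.
  sig13: re-examined; everything it read last time is the same (src2 unchanged, sig2 unchanged) — cache -1 kept, no run.
  sig14: re-runs because sig12 -11->-15; new result -15.
  sig16: re-runs because sig14 -11->-15; new result 15.
  sig17: re-runs because sig16 11->15; new result -1 (unchanged).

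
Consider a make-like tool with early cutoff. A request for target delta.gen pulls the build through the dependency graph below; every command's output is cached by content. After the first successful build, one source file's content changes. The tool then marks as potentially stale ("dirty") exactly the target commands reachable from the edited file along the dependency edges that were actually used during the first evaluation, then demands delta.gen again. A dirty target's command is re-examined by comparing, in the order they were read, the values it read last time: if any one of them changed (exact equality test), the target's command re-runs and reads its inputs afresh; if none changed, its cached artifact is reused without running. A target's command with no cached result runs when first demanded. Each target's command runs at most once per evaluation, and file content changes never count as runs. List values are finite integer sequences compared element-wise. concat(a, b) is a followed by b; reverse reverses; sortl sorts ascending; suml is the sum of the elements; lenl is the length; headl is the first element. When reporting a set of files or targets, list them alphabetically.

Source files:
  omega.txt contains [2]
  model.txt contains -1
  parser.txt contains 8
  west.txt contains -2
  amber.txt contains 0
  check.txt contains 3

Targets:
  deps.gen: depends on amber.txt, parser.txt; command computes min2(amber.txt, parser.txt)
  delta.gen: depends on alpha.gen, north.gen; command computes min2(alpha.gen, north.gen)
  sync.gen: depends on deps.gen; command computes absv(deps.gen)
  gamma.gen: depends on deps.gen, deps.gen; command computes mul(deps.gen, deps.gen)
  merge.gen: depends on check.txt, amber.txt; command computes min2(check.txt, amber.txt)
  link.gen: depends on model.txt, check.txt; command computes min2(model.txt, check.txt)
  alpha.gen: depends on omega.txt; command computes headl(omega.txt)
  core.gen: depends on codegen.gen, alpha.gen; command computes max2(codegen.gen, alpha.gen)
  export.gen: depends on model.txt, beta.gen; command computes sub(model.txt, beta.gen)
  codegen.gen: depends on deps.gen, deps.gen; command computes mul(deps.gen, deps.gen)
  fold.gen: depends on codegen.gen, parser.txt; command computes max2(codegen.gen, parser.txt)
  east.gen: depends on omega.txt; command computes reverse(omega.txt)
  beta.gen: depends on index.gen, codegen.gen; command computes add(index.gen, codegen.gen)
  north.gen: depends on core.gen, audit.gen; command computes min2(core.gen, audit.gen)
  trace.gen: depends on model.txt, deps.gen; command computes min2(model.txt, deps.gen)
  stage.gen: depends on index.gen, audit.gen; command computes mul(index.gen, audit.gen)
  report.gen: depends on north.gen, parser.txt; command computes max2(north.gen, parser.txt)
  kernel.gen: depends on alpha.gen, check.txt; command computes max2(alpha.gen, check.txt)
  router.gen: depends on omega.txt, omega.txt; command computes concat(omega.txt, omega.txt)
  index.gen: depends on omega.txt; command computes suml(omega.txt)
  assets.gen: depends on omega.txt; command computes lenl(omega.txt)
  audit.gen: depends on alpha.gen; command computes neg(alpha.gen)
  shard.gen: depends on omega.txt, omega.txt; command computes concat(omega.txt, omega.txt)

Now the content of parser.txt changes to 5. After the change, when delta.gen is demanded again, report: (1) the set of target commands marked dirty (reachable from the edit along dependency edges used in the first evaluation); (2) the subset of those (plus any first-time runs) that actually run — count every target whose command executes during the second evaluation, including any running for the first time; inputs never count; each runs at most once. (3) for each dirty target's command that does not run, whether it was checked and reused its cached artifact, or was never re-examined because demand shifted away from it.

The edit dirties: codegen.gen, core.gen, delta.gen, deps.gen, north.gen.
1 target commands run: deps.gen.
Cache hits after checking: codegen.gen, core.gen, delta.gen, north.gen.
Note the absorption at deps.gen: it re-runs yet its value is the same, leaving the output's value untouched.

First demand of the output computes:
  alpha.gen = headl([2]) = 2
  audit.gen = neg(2) = -2
  deps.gen = min2(0, 8) = 0
  codegen.gen = mul(0, 0) = 0
  core.gen = max2(0, 2) = 2
  north.gen = min2(2, -2) = -2
  delta.gen = min2(2, -2) = -2

After the edit, cleaning proceeds:
  deps.gen: a read changed (parser.txt 8->5) — executes, giving 0 — identical to its old value.
  codegen.gen: dirty, but its reads are unchanged (deps.gen unchanged, deps.gen unchanged); cached 0 stands.
  core.gen: dirty, but its reads are unchanged (codegen.gen unchanged, alpha.gen unchanged); cached 2 stands.
  north.gen: dirty, but its reads are unchanged (core.gen unchanged, audit.gen unchanged); cached -2 stands.
  delta.gen: dirty, but its reads are unchanged (alpha.gen unchanged, north.gen unchanged); cached -2 stands.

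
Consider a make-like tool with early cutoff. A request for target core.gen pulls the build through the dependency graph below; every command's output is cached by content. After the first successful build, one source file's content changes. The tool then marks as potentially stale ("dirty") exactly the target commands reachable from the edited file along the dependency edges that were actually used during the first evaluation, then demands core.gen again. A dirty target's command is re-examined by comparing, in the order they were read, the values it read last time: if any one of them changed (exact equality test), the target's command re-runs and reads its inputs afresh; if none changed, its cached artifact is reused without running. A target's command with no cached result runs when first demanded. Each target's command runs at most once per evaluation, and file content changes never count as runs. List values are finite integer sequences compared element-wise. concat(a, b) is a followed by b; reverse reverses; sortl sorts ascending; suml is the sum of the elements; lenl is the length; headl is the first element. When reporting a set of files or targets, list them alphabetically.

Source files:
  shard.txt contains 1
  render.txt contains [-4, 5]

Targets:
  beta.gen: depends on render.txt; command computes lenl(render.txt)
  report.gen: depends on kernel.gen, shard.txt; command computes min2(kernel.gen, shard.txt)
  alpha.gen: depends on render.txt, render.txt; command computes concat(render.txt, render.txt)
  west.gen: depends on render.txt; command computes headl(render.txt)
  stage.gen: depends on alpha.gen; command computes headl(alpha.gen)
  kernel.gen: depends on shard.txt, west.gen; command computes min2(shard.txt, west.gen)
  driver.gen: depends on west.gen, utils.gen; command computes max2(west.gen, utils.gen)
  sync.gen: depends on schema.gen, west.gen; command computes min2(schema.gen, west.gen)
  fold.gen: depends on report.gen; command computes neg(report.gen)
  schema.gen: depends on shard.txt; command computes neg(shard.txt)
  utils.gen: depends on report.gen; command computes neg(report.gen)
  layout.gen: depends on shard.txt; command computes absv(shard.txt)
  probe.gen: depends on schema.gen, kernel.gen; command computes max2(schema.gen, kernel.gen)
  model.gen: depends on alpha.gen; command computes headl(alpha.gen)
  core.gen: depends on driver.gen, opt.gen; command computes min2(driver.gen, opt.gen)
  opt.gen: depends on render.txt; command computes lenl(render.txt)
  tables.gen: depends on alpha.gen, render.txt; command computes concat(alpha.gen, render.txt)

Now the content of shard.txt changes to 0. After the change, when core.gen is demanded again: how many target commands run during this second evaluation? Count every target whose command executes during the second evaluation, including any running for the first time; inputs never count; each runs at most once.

2 target commands run: kernel.gen, report.gen.
Note where the cutoff bites: utils.gen is checked, finds nothing changed, and keeps its cache.

First demand of the output computes:
  opt.gen = lenl([-4, 5]) = 2
  west.gen = headl([-4, 5]) = -4
  kernel.gen = min2(1, -4) = -4
  report.gen = min2(-4, 1) = -4
  utils.gen = neg(-4) = 4
  driver.gen = max2(-4, 4) = 4
  core.gen = min2(4, 2) = 2

After the edit, cleaning proceeds:
  kernel.gen: a read changed (shard.txt 1->0) — executes, giving -4 — identical to its old value.
  report.gen: a read changed (shard.txt 1->0) — executes, giving -4 — identical to its old value.
  utils.gen: dirty, but its reads are unchanged (report.gen unchanged); cached 4 stands.
  driver.gen: dirty, but its reads are unchanged (west.gen unchanged, utils.gen unchanged); cached 4 stands.
  core.gen: dirty, but its reads are unchanged (driver.gen unchanged, opt.gen unchanged); cached 2 stands.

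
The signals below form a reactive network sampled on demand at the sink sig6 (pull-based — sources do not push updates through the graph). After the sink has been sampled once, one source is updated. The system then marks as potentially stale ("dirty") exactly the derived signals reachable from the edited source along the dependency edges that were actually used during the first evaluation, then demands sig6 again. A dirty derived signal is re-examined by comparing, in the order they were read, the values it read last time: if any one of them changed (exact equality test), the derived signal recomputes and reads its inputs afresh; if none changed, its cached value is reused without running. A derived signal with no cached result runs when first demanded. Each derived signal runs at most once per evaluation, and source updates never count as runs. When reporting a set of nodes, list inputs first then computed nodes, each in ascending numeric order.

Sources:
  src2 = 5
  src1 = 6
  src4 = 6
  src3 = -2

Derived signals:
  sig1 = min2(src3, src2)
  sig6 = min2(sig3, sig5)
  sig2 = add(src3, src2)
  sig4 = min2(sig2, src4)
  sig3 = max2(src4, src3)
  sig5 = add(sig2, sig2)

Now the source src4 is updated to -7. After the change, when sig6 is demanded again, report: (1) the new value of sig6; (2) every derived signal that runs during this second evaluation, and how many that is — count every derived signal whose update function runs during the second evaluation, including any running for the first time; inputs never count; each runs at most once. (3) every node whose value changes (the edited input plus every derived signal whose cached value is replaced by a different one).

sig6 now evaluates to -2.
Run set: sig3, sig6 (2 run).
Changed values: src4, sig3, sig6.

Initial pass — values computed on the first demand:
  sig2 = add(-2, 5) = 3
  sig3 = max2(6, -2) = 6
  sig5 = add(3, 3) = 6
  sig6 = min2(6, 6) = 6

Second demand — change propagation:
  sig3: re-runs because src4 6->-7; new result -2.
  sig6: re-runs because sig3 6->-2; new result -2.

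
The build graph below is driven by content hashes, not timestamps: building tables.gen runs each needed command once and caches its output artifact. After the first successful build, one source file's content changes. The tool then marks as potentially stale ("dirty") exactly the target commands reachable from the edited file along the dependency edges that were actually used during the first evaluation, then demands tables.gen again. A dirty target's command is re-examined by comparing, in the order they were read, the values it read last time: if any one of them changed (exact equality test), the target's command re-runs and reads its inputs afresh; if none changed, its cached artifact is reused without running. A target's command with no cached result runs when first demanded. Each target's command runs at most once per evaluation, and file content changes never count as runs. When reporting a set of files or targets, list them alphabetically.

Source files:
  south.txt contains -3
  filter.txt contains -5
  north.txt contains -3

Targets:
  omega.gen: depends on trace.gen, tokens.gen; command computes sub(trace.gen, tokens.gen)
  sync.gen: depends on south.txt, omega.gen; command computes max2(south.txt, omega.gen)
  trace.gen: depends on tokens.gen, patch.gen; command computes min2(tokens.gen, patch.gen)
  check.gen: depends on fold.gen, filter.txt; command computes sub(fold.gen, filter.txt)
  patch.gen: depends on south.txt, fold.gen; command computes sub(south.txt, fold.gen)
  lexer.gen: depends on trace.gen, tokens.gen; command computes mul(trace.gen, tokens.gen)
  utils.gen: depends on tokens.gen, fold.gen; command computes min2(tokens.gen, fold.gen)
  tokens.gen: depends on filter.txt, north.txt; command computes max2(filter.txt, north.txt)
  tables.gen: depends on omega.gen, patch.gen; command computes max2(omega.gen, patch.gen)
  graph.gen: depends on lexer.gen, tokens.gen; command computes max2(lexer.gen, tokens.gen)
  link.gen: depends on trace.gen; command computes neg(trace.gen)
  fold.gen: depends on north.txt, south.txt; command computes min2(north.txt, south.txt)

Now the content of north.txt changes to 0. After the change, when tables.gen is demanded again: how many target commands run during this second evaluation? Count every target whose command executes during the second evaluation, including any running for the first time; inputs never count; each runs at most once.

Run set: fold.gen, omega.gen, tokens.gen, trace.gen (4 run).
The important point: at patch.gen every value read last time is unchanged, so the dirty flag clears without a run.

Initial pass — values computed on the first demand:
  fold.gen = min2(-3, -3) = -3
  patch.gen = sub(-3, -3) = 0
  tokens.gen = max2(-5, -3) = -3
  trace.gen = min2(-3, 0) = -3
  omega.gen = sub(-3, -3) = 0
  tables.gen = max2(0, 0) = 0

Second demand — change propagation:
  fold.gen: re-runs because north.txt -3->0; new result -3 (unchanged).
  patch.gen: re-examined; everything it read last time is the same (south.txt unchanged, fold.gen unchanged) — cache 0 kept, no run.
  tokens.gen: re-runs because north.txt -3->0; new result 0.
  trace.gen: re-runs because tokens.gen -3->0; new result 0.
  omega.gen: re-runs because trace.gen -3->0; tokens.gen -3->0; new result 0 (unchanged).
  tables.gen: re-examined; everything it read last time is the same (omega.gen unchanged, patch.gen unchanged) — cache 0 kept, no run.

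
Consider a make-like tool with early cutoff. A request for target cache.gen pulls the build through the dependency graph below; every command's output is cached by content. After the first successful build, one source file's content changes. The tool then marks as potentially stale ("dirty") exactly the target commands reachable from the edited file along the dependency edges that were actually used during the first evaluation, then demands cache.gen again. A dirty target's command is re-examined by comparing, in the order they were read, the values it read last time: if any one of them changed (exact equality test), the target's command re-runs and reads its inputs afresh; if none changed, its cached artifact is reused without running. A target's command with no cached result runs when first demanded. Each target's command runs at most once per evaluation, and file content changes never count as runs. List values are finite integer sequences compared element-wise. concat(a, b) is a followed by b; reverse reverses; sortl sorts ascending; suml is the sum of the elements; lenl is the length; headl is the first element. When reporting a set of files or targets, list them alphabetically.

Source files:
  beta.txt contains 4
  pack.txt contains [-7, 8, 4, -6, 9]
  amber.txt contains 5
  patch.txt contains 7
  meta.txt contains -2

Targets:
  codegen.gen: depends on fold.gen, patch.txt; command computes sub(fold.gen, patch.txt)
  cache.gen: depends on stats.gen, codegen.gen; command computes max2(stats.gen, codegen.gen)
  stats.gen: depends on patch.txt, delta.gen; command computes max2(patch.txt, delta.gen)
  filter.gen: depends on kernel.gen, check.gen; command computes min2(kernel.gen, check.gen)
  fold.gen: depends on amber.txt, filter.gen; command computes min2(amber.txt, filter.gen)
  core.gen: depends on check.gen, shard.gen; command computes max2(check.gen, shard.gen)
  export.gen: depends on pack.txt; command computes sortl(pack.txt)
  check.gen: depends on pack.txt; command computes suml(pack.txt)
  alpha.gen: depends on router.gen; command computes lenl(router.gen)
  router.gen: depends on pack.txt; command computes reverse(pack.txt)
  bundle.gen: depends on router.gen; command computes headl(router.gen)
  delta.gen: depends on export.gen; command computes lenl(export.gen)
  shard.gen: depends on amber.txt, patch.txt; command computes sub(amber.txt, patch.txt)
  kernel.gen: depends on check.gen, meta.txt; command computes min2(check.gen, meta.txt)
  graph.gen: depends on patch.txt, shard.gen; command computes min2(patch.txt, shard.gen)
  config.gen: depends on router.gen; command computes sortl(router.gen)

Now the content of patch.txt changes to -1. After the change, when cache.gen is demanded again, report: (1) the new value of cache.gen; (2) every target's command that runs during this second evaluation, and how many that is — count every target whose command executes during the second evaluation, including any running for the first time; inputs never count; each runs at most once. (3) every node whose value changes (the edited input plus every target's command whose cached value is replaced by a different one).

Demanding cache.gen again yields 5.
3 target commands run: cache.gen, codegen.gen, stats.gen.
The nodes whose values change: cache.gen, codegen.gen, patch.txt, stats.gen.

First demand of the output computes:
  check.gen = suml([-7, 8, 4, -6, 9]) = 8
  export.gen = sortl([-7, 8, 4, -6, 9]) = [-7, -6, 4, 8, 9]
  delta.gen = lenl([-7, -6, 4, 8, 9]) = 5
  kernel.gen = min2(8, -2) = -2
  filter.gen = min2(-2, 8) = -2
  fold.gen = min2(5, -2) = -2
  codegen.gen = sub(-2, 7) = -9
  stats.gen = max2(7, 5) = 7
  cache.gen = max2(7, -9) = 7

After the edit, cleaning proceeds:
  codegen.gen: a read changed (patch.txt 7->-1) — executes, giving -1.
  stats.gen: a read changed (patch.txt 7->-1) — executes, giving 5.
  cache.gen: a read changed (stats.gen 7->5; codegen.gen -9->-1) — executes, giving 5.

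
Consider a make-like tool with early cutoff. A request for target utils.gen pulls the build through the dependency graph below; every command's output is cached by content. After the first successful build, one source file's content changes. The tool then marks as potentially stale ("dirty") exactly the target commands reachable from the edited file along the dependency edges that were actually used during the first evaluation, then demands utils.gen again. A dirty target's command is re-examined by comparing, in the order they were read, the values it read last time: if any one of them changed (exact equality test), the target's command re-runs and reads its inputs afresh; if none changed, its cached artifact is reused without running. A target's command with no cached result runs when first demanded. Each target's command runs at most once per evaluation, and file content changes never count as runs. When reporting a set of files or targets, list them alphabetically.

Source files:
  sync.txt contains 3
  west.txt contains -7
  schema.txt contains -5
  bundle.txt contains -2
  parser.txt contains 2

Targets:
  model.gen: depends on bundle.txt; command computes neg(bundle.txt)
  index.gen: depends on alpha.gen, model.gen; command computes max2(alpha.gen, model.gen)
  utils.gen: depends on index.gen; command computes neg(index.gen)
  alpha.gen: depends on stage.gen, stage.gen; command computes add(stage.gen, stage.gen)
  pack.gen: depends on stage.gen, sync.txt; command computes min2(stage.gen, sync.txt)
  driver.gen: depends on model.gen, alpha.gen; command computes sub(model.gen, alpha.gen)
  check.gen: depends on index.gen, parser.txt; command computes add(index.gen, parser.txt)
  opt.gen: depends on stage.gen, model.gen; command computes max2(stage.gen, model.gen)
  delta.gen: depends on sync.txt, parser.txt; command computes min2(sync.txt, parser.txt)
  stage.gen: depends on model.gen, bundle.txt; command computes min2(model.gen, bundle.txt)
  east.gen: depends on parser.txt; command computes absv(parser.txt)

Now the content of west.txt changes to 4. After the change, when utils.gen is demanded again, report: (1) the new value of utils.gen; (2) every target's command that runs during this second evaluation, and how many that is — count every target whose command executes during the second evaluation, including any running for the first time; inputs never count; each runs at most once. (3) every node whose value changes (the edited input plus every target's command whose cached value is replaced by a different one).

Demanding utils.gen again yields -2.
0 target commands run: none.
The nodes whose values change: west.txt.
Note the shortcut — nothing in the graph depends on west.txt at all, so no recomputation happens.

First demand of the output computes:
  model.gen = neg(-2) = 2
  stage.gen = min2(2, -2) = -2
  alpha.gen = add(-2, -2) = -4
  index.gen = max2(-4, 2) = 2
  utils.gen = neg(2) = -2

After the edit, cleaning proceeds:
  no node depends on west.txt at all; the second demand re-runs nothing.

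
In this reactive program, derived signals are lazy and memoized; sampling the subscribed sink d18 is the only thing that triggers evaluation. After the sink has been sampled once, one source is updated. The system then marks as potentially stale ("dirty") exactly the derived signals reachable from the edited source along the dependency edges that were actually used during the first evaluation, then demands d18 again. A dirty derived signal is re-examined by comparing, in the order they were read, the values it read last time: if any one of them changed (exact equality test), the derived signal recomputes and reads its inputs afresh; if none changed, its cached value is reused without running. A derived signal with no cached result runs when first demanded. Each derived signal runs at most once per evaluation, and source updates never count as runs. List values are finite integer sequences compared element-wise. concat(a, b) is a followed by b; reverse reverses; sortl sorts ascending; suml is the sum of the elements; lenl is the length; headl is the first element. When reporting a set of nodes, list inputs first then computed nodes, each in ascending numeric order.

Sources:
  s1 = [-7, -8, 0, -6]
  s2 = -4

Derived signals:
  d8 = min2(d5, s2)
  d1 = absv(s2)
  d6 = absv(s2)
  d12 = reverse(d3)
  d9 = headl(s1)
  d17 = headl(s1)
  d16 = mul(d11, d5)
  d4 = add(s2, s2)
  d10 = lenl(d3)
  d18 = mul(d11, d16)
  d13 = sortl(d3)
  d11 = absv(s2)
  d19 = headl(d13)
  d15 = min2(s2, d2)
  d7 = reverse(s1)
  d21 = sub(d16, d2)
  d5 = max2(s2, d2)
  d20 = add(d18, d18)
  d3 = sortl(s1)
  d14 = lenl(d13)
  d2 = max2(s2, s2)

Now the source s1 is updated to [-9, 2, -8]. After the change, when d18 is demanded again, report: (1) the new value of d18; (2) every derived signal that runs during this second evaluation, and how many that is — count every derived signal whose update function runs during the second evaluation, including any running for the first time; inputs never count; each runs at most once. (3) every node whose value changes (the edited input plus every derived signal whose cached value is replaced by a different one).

First demand of the output computes:
  d2 = max2(-4, -4) = -4
  d5 = max2(-4, -4) = -4
  d11 = absv(-4) = 4
  d16 = mul(4, -4) = -16
  d18 = mul(4, -16) = -64

After the edit, cleaning proceeds:
  s1 only reaches undemanded nodes; the second demand re-runs nothing.

Note the shortcut — s1 feeds only undemanded nodes, so no recomputation happens.

Demanding d18 again yields -64.
0 derived signals run: none.
The nodes whose values change: s1.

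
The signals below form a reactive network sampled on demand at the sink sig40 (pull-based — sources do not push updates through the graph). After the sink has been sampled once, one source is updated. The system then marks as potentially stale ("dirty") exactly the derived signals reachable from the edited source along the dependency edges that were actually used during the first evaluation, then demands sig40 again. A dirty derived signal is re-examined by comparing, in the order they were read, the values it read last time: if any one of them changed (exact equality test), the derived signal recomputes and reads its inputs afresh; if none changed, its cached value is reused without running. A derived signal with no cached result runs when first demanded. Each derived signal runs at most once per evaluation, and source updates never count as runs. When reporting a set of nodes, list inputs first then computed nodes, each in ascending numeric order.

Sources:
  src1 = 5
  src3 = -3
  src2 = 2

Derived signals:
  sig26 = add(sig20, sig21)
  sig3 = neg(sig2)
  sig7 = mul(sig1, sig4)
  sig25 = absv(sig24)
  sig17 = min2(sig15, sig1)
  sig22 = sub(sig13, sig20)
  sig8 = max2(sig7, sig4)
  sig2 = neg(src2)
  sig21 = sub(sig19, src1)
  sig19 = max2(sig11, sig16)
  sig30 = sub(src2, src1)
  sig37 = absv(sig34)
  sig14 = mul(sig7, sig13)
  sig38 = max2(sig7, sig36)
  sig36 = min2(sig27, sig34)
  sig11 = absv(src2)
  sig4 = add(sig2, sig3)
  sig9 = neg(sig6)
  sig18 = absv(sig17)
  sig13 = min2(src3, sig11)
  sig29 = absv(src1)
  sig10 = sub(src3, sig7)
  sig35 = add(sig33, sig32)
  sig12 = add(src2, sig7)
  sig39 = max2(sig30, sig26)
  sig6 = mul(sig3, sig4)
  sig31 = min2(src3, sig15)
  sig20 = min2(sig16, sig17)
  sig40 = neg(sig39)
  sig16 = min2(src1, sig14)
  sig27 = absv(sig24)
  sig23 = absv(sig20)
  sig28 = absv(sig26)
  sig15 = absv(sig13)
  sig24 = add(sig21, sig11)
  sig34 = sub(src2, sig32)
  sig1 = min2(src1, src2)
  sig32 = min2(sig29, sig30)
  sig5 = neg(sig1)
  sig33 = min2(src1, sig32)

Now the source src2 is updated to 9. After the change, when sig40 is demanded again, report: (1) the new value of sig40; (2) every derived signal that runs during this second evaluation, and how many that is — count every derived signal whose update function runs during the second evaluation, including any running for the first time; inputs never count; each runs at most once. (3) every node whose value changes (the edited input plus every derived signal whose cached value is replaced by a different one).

sig40 now evaluates to -4.
Run set: sig1, sig2, sig3, sig4, sig7, sig11, sig13, sig17, sig19, sig20, sig21, sig26, sig30, sig39, sig40 (15 run).
Changed values: src2, sig1, sig2, sig3, sig11, sig17, sig19, sig21, sig26, sig30, sig39, sig40.
The important point: at sig14 every value read last time is unchanged, so the dirty flag clears without a run.

Initial pass — values computed on the first demand:
  sig1 = min2(5, 2) = 2
  sig2 = neg(2) = -2
  sig3 = neg(-2) = 2
  sig4 = add(-2, 2) = 0
  sig7 = mul(2, 0) = 0
  sig11 = absv(2) = 2
  sig13 = min2(-3, 2) = -3
  sig14 = mul(0, -3) = 0
  sig15 = absv(-3) = 3
  sig16 = min2(5, 0) = 0
  sig17 = min2(3, 2) = 2
  sig19 = max2(2, 0) = 2
  sig20 = min2(0, 2) = 0
  sig21 = sub(2, 5) = -3
  sig26 = add(0, -3) = -3
  sig30 = sub(2, 5) = -3
  sig39 = max2(-3, -3) = -3
  sig40 = neg(-3) = 3

Second demand — change propagation:
  sig1: re-runs because src2 2->9; new result 5.
  sig2: re-runs because src2 2->9; new result -9.
  sig3: re-runs because sig2 -2->-9; new result 9.
  sig4: re-runs because sig2 -2->-9; sig3 2->9; new result 0 (unchanged).
  sig7: re-runs because sig1 2->5; new result 0 (unchanged).
  sig11: re-runs because src2 2->9; new result 9.
  sig13: re-runs because sig11 2->9; new result -3 (unchanged).
  sig14: re-examined; everything it read last time is the same (sig7 unchanged, sig13 unchanged) — cache 0 kept, no run.
  sig15: re-examined; everything it read last time is the same (sig13 unchanged) — cache 3 kept, no run.
  sig16: re-examined; everything it read last time is the same (src1 unchanged, sig14 unchanged) — cache 0 kept, no run.
  sig17: re-runs because sig1 2->5; new result 3.
  sig19: re-runs because sig11 2->9; new result 9.
  sig20: re-runs because sig17 2->3; new result 0 (unchanged).
  sig21: re-runs because sig19 2->9; new result 4.
  sig26: re-runs because sig21 -3->4; new result 4.
  sig30: re-runs because src2 2->9; new result 4.
  sig39: re-runs because sig30 -3->4; sig26 -3->4; new result 4.
  sig40: re-runs because sig39 -3->4; new result -4.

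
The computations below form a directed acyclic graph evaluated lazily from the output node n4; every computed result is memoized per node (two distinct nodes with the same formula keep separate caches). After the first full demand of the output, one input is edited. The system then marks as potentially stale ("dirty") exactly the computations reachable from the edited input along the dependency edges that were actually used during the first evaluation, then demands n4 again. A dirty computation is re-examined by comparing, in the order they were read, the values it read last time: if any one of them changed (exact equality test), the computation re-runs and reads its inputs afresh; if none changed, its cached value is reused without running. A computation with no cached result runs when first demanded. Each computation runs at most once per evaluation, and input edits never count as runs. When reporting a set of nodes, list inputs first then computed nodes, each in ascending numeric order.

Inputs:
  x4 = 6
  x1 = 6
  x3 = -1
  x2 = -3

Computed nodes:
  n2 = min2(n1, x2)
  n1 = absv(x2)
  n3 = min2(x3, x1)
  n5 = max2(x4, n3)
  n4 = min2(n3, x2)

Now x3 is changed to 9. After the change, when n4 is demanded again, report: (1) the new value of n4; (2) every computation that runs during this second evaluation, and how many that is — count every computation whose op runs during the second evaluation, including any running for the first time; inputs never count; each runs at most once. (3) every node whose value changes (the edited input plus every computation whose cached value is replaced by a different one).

First demand of the output computes:
  n3 = min2(-1, 6) = -1
  n4 = min2(-1, -3) = -3

After the edit, cleaning proceeds:
  n3: a read changed (x3 -1->9) — executes, giving 6.
  n4: a read changed (n3 -1->6) — executes, giving -3 — identical to its old value.

Demanding n4 again yields -3.
2 computations run: n3, n4.
The nodes whose values change: x3, n3.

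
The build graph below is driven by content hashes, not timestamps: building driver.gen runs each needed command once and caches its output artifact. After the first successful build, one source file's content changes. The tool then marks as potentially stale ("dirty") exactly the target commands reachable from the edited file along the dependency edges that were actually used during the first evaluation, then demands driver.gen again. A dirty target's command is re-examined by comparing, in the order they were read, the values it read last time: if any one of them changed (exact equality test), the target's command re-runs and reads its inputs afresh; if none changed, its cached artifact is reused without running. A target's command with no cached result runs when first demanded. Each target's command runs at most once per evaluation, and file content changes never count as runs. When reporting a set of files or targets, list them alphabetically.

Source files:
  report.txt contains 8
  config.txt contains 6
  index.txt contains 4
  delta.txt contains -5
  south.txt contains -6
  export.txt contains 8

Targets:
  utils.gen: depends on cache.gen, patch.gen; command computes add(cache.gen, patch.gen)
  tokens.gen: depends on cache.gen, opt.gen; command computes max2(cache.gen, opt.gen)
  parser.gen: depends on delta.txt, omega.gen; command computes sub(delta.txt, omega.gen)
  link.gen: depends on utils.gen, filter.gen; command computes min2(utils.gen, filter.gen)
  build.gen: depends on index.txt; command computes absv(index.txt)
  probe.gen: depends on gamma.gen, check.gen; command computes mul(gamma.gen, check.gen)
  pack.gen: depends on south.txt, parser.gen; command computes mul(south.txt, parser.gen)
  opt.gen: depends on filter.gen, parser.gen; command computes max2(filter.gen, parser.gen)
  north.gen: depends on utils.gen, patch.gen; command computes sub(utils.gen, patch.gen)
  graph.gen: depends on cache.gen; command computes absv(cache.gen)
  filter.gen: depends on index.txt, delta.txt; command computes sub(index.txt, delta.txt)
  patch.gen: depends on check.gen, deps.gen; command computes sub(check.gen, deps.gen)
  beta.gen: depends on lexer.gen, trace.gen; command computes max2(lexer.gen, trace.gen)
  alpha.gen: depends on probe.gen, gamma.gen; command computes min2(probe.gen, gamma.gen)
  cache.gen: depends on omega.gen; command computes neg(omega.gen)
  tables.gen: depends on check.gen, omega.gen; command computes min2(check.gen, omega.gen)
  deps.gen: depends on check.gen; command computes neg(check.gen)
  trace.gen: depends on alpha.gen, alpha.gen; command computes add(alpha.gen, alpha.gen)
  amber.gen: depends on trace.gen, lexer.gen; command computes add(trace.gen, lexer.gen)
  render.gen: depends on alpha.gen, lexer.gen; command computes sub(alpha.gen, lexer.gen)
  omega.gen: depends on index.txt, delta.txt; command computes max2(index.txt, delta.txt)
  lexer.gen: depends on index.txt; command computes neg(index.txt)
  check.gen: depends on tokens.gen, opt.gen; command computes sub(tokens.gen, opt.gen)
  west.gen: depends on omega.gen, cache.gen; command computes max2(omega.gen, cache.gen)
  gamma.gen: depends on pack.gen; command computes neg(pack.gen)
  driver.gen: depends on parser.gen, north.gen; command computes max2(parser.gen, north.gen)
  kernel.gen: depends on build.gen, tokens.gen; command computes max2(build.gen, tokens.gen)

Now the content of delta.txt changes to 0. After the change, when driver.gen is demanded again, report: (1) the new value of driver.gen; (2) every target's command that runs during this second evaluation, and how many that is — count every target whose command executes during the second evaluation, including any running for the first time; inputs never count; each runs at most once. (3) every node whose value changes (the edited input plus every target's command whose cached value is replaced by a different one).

Initial pass — values computed on the first demand:
  filter.gen = sub(4, -5) = 9
  omega.gen = max2(4, -5) = 4
  cache.gen = neg(4) = -4
  parser.gen = sub(-5, 4) = -9
  opt.gen = max2(9, -9) = 9
  tokens.gen = max2(-4, 9) = 9
  check.gen = sub(9, 9) = 0
  deps.gen = neg(0) = 0
  patch.gen = sub(0, 0) = 0
  utils.gen = add(-4, 0) = -4
  north.gen = sub(-4, 0) = -4
  driver.gen = max2(-9, -4) = -4

Second demand — change propagation:
  filter.gen: re-runs because delta.txt -5->0; new result 4.
  omega.gen: re-runs because delta.txt -5->0; new result 4 (unchanged).
  cache.gen: re-examined; everything it read last time is the same (omega.gen unchanged) — cache -4 kept, no run.
  parser.gen: re-runs because delta.txt -5->0; new result -4.
  opt.gen: re-runs because filter.gen 9->4; parser.gen -9->-4; new result 4.
  tokens.gen: re-runs because opt.gen 9->4; new result 4.
  check.gen: re-runs because tokens.gen 9->4; opt.gen 9->4; new result 0 (unchanged).
  deps.gen: re-examined; everything it read last time is the same (check.gen unchanged) — cache 0 kept, no run.
  patch.gen: re-examined; everything it read last time is the same (check.gen unchanged, deps.gen unchanged) — cache 0 kept, no run.
  utils.gen: re-examined; everything it read last time is the same (cache.gen unchanged, patch.gen unchanged) — cache -4 kept, no run.
  north.gen: re-examined; everything it read last time is the same (utils.gen unchanged, patch.gen unchanged) — cache -4 kept, no run.
  driver.gen: re-runs because parser.gen -9->-4; new result -4 (unchanged).

The important point: at cache.gen every value read last time is unchanged, so the dirty flag clears without a run.

driver.gen now evaluates to -4.
Run set: check.gen, driver.gen, filter.gen, omega.gen, opt.gen, parser.gen, tokens.gen (7 run).
Changed values: delta.txt, filter.gen, opt.gen, parser.gen, tokens.gen.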